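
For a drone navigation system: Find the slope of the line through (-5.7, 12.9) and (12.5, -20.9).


slope = (y2-y1)/(x2-x1) = ((-20.9)-12.9)/(12.5-(-5.7)) = (-33.8)/18.2 = -1.8571

-1.8571


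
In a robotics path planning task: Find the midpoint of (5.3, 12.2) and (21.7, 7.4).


M = ((5.3+21.7)/2, (12.2+7.4)/2)
= (13.5, 9.8)

(13.5, 9.8)


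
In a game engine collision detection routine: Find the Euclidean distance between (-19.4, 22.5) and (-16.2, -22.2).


dx=3.2, dy=-44.7
d^2 = 3.2^2 + (-44.7)^2 = 2008.33
d = sqrt(2008.33) = 44.8144

44.8144


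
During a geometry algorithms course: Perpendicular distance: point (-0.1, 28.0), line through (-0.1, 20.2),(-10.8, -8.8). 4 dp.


|cross product| = 83.46
|line direction| = sqrt(955.49) = 30.911
Distance = 83.46/sqrt(955.49) = 2.7

2.7


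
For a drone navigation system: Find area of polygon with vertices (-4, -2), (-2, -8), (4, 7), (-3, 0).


Shoelace sum: ((-4)*(-8) - (-2)*(-2)) + ((-2)*7 - 4*(-8)) + (4*0 - (-3)*7) + ((-3)*(-2) - (-4)*0)
= 73
Area = |73|/2 = 36.5

36.5


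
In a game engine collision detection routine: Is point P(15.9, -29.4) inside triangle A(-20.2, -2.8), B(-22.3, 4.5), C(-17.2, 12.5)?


Cross products: AB x AP = -207.67, BC x BP = -478.49, CA x CP = 632.13
All same sign? no

No, outside


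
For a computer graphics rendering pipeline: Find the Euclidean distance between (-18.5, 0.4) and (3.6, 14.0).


dx=22.1, dy=13.6
d^2 = 22.1^2 + 13.6^2 = 673.37
d = sqrt(673.37) = 25.9494

25.9494


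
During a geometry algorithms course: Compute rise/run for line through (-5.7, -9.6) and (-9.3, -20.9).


slope = (y2-y1)/(x2-x1) = ((-20.9)-(-9.6))/((-9.3)-(-5.7)) = (-11.3)/(-3.6) = 3.1389

3.1389


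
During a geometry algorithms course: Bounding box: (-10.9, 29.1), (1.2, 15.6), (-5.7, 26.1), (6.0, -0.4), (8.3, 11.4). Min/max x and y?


x range: [-10.9, 8.3]
y range: [-0.4, 29.1]
Bounding box: (-10.9,-0.4) to (8.3,29.1)

(-10.9,-0.4) to (8.3,29.1)


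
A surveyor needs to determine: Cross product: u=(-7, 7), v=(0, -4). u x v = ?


u x v = u_x*v_y - u_y*v_x = (-7)*(-4) - 7*0
= 28 - 0 = 28

28


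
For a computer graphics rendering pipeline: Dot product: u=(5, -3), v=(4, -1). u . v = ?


u . v = u_x*v_x + u_y*v_y = 5*4 + (-3)*(-1)
= 20 + 3 = 23

23


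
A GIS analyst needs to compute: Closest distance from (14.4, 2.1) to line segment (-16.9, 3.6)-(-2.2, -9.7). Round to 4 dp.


Project P onto AB: t = 1 (clamped to [0,1])
Closest point on segment: (-2.2, -9.7)
Distance: 20.3666

20.3666


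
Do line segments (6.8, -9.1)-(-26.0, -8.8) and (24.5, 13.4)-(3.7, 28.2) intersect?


Cross products: d1=729.96, d2=1209.16, d3=-743.31, d4=-1222.51
d1*d2 < 0 and d3*d4 < 0? no

No, they don't intersect


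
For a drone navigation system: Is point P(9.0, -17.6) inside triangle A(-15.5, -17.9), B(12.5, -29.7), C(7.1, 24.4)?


Cross products: AB x AP = 297.5, BC x BP = 124.01, CA x CP = 1029.57
All same sign? yes

Yes, inside


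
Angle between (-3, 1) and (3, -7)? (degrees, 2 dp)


u.v = -16, |u| = sqrt(10) = 3.1623, |v| = sqrt(58) = 7.6158
cos(theta) = u.v/(|u||v|) = -16/sqrt(580) = -0.664364
theta = acos(-0.664364) = 131.63 degrees

131.63 degrees


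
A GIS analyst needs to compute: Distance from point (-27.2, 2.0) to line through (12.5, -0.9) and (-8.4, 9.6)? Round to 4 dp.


|cross product| = 356.24
|line direction| = sqrt(547.06) = 23.3893
Distance = 356.24/sqrt(547.06) = 15.2309

15.2309


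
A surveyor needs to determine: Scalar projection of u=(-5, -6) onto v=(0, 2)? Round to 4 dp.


u.v = -12, |v| = sqrt(4) = 2
Scalar projection = u.v / |v| = -12 / sqrt(4) = -6

-6


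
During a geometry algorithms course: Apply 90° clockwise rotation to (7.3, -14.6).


90° CW: (x,y) -> (y, -x)
(7.3,-14.6) -> (-14.6, -7.3)

(-14.6, -7.3)


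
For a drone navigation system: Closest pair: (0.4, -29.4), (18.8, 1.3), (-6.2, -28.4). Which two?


d(P0,P1) = 35.7918, d(P0,P2) = 6.6753, d(P1,P2) = 38.8213
Closest: P0 and P2

Closest pair: (0.4, -29.4) and (-6.2, -28.4), distance = 6.6753


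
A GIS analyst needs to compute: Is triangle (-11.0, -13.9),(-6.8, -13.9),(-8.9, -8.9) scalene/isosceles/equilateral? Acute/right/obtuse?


Side lengths squared: AB^2=17.64, BC^2=29.41, CA^2=29.41
Sorted: [17.64, 29.41, 29.41]
By sides: Isosceles, By angles: Acute

Isosceles, Acute


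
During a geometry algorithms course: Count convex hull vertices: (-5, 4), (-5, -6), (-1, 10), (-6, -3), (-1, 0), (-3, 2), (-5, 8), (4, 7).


Convex hull vertices (CCW): (-6, -3), (-5, -6), (4, 7), (-1, 10), (-5, 8)
Count = 5

5


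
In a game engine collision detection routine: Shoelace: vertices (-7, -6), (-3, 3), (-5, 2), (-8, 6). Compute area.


Shoelace sum: ((-7)*3 - (-3)*(-6)) + ((-3)*2 - (-5)*3) + ((-5)*6 - (-8)*2) + ((-8)*(-6) - (-7)*6)
= 46
Area = |46|/2 = 23

23


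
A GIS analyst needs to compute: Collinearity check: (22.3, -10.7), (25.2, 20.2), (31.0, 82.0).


Cross product: (25.2-22.3)*(82-(-10.7)) - (20.2-(-10.7))*(31-22.3)
= 0

Yes, collinear


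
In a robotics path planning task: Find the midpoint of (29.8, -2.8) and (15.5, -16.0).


M = ((29.8+15.5)/2, ((-2.8)+(-16))/2)
= (22.65, -9.4)

(22.65, -9.4)


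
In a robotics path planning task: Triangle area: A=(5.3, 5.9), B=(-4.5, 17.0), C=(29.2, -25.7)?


Area = |x_A(y_B-y_C) + x_B(y_C-y_A) + x_C(y_A-y_B)|/2
= |226.31 + 142.2 + (-324.12)|/2
= 44.39/2 = 22.195

22.195


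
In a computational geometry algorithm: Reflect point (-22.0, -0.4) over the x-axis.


Reflection over x-axis: (x,y) -> (x,-y)
(-22, -0.4) -> (-22, 0.4)

(-22, 0.4)


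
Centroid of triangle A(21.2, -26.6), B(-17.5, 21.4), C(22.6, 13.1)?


Centroid = ((x_A+x_B+x_C)/3, (y_A+y_B+y_C)/3)
= ((21.2+(-17.5)+22.6)/3, ((-26.6)+21.4+13.1)/3)
= (8.7667, 2.6333)

(8.7667, 2.6333)


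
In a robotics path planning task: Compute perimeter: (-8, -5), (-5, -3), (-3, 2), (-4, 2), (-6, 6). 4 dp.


Sides: (-8, -5)->(-5, -3): sqrt(13) = 3.605551, (-5, -3)->(-3, 2): sqrt(29) = 5.385165, (-3, 2)->(-4, 2): sqrt(1) = 1, (-4, 2)->(-6, 6): sqrt(20) = 4.472136, (-6, 6)->(-8, -5): sqrt(125) = 11.18034
Sum = 25.643192
Perimeter = 25.6432

25.6432


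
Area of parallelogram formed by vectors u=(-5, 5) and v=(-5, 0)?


|u x v| = |(-5)*0 - 5*(-5)|
= |0 - (-25)| = 25

25


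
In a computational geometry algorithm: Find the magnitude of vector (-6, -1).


|u| = sqrt((-6)^2 + (-1)^2) = sqrt(37) = 6.0828

6.0828


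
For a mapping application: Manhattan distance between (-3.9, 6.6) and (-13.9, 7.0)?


|(-3.9)-(-13.9)| + |6.6-7| = 10 + 0.4 = 10.4

10.4


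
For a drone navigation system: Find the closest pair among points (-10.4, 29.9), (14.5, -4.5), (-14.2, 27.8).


d(P0,P1) = 42.4661, d(P0,P2) = 4.3417, d(P1,P2) = 43.2086
Closest: P0 and P2

Closest pair: (-10.4, 29.9) and (-14.2, 27.8), distance = 4.3417


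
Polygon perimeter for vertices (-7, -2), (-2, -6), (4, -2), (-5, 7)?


Sides: (-7, -2)->(-2, -6): sqrt(41) = 6.403124, (-2, -6)->(4, -2): sqrt(52) = 7.211103, (4, -2)->(-5, 7): sqrt(162) = 12.727922, (-5, 7)->(-7, -2): sqrt(85) = 9.219544
Sum = 35.561693
Perimeter = 35.5617

35.5617


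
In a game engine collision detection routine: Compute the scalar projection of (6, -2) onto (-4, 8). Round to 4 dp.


u.v = -40, |v| = sqrt(80) = 8.9443
Scalar projection = u.v / |v| = -40 / sqrt(80) = -4.4721

-4.4721


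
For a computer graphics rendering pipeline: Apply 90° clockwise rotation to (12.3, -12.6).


90° CW: (x,y) -> (y, -x)
(12.3,-12.6) -> (-12.6, -12.3)

(-12.6, -12.3)


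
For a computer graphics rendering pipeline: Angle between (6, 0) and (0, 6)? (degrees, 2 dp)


u.v = 0, |u| = sqrt(36) = 6, |v| = sqrt(36) = 6
cos(theta) = u.v/(|u||v|) = 0/sqrt(1296) = 0
theta = acos(0) = 90 degrees

90 degrees


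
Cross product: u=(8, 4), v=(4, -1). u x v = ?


u x v = u_x*v_y - u_y*v_x = 8*(-1) - 4*4
= (-8) - 16 = -24

-24


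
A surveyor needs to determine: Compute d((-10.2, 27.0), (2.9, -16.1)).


dx=13.1, dy=-43.1
d^2 = 13.1^2 + (-43.1)^2 = 2029.22
d = sqrt(2029.22) = 45.0469

45.0469


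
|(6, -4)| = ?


|u| = sqrt(6^2 + (-4)^2) = sqrt(52) = 7.2111

7.2111


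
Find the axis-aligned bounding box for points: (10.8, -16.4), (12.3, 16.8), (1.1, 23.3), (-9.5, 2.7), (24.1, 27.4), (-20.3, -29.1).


x range: [-20.3, 24.1]
y range: [-29.1, 27.4]
Bounding box: (-20.3,-29.1) to (24.1,27.4)

(-20.3,-29.1) to (24.1,27.4)


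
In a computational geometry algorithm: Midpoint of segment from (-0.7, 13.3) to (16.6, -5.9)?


M = (((-0.7)+16.6)/2, (13.3+(-5.9))/2)
= (7.95, 3.7)

(7.95, 3.7)


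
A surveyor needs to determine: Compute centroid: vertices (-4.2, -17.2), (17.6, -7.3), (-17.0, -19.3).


Centroid = ((x_A+x_B+x_C)/3, (y_A+y_B+y_C)/3)
= (((-4.2)+17.6+(-17))/3, ((-17.2)+(-7.3)+(-19.3))/3)
= (-1.2, -14.6)

(-1.2, -14.6)


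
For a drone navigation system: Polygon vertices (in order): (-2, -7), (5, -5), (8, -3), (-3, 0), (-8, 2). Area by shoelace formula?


Shoelace sum: ((-2)*(-5) - 5*(-7)) + (5*(-3) - 8*(-5)) + (8*0 - (-3)*(-3)) + ((-3)*2 - (-8)*0) + ((-8)*(-7) - (-2)*2)
= 115
Area = |115|/2 = 57.5

57.5


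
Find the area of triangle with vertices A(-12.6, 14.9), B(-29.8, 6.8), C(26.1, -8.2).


Area = |x_A(y_B-y_C) + x_B(y_C-y_A) + x_C(y_A-y_B)|/2
= |(-189) + 688.38 + 211.41|/2
= 710.79/2 = 355.395

355.395


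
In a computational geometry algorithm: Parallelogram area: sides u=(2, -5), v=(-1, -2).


|u x v| = |2*(-2) - (-5)*(-1)|
= |(-4) - 5| = 9

9


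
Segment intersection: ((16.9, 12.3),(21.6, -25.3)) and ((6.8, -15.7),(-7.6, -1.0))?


Cross products: d1=-551.67, d2=-79.32, d3=-511.36, d4=-983.71
d1*d2 < 0 and d3*d4 < 0? no

No, they don't intersect


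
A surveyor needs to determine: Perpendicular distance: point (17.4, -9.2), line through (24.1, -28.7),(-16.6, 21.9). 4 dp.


|cross product| = 454.63
|line direction| = sqrt(4216.85) = 64.9373
Distance = 454.63/sqrt(4216.85) = 7.0011

7.0011


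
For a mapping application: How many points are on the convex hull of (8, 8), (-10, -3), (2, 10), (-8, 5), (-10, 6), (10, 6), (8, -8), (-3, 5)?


Convex hull vertices (CCW): (-10, -3), (8, -8), (10, 6), (8, 8), (2, 10), (-10, 6)
Count = 6

6


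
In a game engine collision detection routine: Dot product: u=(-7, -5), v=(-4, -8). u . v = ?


u . v = u_x*v_x + u_y*v_y = (-7)*(-4) + (-5)*(-8)
= 28 + 40 = 68

68


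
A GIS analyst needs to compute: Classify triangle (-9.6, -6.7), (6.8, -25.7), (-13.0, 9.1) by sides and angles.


Side lengths squared: AB^2=629.96, BC^2=1603.08, CA^2=261.2
Sorted: [261.2, 629.96, 1603.08]
By sides: Scalene, By angles: Obtuse

Scalene, Obtuse


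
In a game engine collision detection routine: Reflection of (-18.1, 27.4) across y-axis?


Reflection over y-axis: (x,y) -> (-x,y)
(-18.1, 27.4) -> (18.1, 27.4)

(18.1, 27.4)


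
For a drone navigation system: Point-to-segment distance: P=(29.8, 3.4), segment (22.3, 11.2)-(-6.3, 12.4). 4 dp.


Project P onto AB: t = 0 (clamped to [0,1])
Closest point on segment: (22.3, 11.2)
Distance: 10.8208

10.8208


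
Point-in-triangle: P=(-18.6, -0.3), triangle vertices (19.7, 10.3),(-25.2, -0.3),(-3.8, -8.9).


Cross products: AB x AP = 69.96, BC x BP = 56.76, CA x CP = 486.26
All same sign? yes

Yes, inside


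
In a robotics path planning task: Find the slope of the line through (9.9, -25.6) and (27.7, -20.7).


slope = (y2-y1)/(x2-x1) = ((-20.7)-(-25.6))/(27.7-9.9) = 4.9/17.8 = 0.2753

0.2753


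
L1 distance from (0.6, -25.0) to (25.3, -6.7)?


|0.6-25.3| + |(-25)-(-6.7)| = 24.7 + 18.3 = 43

43


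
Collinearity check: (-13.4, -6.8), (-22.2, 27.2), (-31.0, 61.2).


Cross product: ((-22.2)-(-13.4))*(61.2-(-6.8)) - (27.2-(-6.8))*((-31)-(-13.4))
= 0

Yes, collinear


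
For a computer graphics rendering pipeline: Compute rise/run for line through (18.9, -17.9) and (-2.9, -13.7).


slope = (y2-y1)/(x2-x1) = ((-13.7)-(-17.9))/((-2.9)-18.9) = 4.2/(-21.8) = -0.1927

-0.1927


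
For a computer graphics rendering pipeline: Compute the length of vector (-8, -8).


|u| = sqrt((-8)^2 + (-8)^2) = sqrt(128) = 11.3137

11.3137


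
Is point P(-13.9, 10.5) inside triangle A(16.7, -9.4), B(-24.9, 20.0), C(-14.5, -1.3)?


Cross products: AB x AP = 71.8, BC x BP = 135.5, CA x CP = 373.02
All same sign? yes

Yes, inside


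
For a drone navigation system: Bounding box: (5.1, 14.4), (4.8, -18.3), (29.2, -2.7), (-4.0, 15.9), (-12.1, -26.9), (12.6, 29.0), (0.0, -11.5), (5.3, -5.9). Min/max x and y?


x range: [-12.1, 29.2]
y range: [-26.9, 29]
Bounding box: (-12.1,-26.9) to (29.2,29)

(-12.1,-26.9) to (29.2,29)


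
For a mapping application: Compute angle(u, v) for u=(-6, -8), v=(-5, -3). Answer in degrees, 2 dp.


u.v = 54, |u| = sqrt(100) = 10, |v| = sqrt(34) = 5.831
cos(theta) = u.v/(|u||v|) = 54/sqrt(3400) = 0.926092
theta = acos(0.926092) = 22.17 degrees

22.17 degrees


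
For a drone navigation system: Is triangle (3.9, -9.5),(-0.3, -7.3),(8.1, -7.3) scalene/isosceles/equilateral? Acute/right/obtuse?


Side lengths squared: AB^2=22.48, BC^2=70.56, CA^2=22.48
Sorted: [22.48, 22.48, 70.56]
By sides: Isosceles, By angles: Obtuse

Isosceles, Obtuse


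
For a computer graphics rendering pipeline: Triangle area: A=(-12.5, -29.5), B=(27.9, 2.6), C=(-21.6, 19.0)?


Area = |x_A(y_B-y_C) + x_B(y_C-y_A) + x_C(y_A-y_B)|/2
= |205 + 1353.15 + 693.36|/2
= 2251.51/2 = 1125.755

1125.755


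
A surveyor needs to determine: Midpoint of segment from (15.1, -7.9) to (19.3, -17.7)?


M = ((15.1+19.3)/2, ((-7.9)+(-17.7))/2)
= (17.2, -12.8)

(17.2, -12.8)


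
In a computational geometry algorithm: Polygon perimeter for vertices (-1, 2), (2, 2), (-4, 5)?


Sides: (-1, 2)->(2, 2): sqrt(9) = 3, (2, 2)->(-4, 5): sqrt(45) = 6.708204, (-4, 5)->(-1, 2): sqrt(18) = 4.242641
Sum = 13.950845
Perimeter = 13.9508

13.9508


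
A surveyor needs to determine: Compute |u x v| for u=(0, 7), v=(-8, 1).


|u x v| = |0*1 - 7*(-8)|
= |0 - (-56)| = 56

56


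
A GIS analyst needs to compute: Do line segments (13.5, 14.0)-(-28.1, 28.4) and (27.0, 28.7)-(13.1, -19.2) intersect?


Cross products: d1=-442.32, d2=-2635.12, d3=-805.92, d4=1386.88
d1*d2 < 0 and d3*d4 < 0? no

No, they don't intersect


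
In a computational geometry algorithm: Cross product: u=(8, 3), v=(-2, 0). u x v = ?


u x v = u_x*v_y - u_y*v_x = 8*0 - 3*(-2)
= 0 - (-6) = 6

6


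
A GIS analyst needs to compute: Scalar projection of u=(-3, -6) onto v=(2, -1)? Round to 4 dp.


u.v = 0, |v| = sqrt(5) = 2.2361
Scalar projection = u.v / |v| = 0 / sqrt(5) = 0

0


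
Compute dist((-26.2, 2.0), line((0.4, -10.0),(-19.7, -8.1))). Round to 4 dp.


|cross product| = 190.66
|line direction| = sqrt(407.62) = 20.1896
Distance = 190.66/sqrt(407.62) = 9.4435

9.4435


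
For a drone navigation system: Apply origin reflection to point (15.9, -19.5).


Reflection over origin: (x,y) -> (-x,-y)
(15.9, -19.5) -> (-15.9, 19.5)

(-15.9, 19.5)


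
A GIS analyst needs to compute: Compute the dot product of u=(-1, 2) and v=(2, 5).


u . v = u_x*v_x + u_y*v_y = (-1)*2 + 2*5
= (-2) + 10 = 8

8


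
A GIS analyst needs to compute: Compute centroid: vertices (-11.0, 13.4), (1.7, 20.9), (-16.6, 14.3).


Centroid = ((x_A+x_B+x_C)/3, (y_A+y_B+y_C)/3)
= (((-11)+1.7+(-16.6))/3, (13.4+20.9+14.3)/3)
= (-8.6333, 16.2)

(-8.6333, 16.2)


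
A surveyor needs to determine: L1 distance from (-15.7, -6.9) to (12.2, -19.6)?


|(-15.7)-12.2| + |(-6.9)-(-19.6)| = 27.9 + 12.7 = 40.6

40.6


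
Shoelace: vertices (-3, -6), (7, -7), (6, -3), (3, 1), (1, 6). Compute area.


Shoelace sum: ((-3)*(-7) - 7*(-6)) + (7*(-3) - 6*(-7)) + (6*1 - 3*(-3)) + (3*6 - 1*1) + (1*(-6) - (-3)*6)
= 128
Area = |128|/2 = 64

64


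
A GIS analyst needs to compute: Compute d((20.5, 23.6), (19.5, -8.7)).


dx=-1, dy=-32.3
d^2 = (-1)^2 + (-32.3)^2 = 1044.29
d = sqrt(1044.29) = 32.3155

32.3155


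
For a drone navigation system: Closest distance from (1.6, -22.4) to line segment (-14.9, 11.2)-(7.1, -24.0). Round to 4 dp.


Project P onto AB: t = 0.8971 (clamped to [0,1])
Closest point on segment: (4.836, -20.3775)
Distance: 3.816

3.816


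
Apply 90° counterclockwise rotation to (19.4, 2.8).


90° CCW: (x,y) -> (-y, x)
(19.4,2.8) -> (-2.8, 19.4)

(-2.8, 19.4)


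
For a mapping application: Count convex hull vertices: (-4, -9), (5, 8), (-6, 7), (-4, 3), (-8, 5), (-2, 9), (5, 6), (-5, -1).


Convex hull vertices (CCW): (-8, 5), (-4, -9), (5, 6), (5, 8), (-2, 9), (-6, 7)
Count = 6

6


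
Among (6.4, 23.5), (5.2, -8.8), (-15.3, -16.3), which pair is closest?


d(P0,P1) = 32.3223, d(P0,P2) = 45.3313, d(P1,P2) = 21.8289
Closest: P1 and P2

Closest pair: (5.2, -8.8) and (-15.3, -16.3), distance = 21.8289


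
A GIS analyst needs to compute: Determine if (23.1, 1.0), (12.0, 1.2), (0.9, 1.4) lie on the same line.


Cross product: (12-23.1)*(1.4-1) - (1.2-1)*(0.9-23.1)
= 0

Yes, collinear


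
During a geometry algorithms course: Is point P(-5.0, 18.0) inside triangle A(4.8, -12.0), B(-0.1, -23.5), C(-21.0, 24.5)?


Cross products: AB x AP = -259.7, BC x BP = -632.15, CA x CP = 416.3
All same sign? no

No, outside


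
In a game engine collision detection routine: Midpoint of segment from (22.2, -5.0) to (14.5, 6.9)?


M = ((22.2+14.5)/2, ((-5)+6.9)/2)
= (18.35, 0.95)

(18.35, 0.95)


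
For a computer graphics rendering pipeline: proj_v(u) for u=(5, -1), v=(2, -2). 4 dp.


u.v = 12, |v| = sqrt(8) = 2.8284
Scalar projection = u.v / |v| = 12 / sqrt(8) = 4.2426

4.2426


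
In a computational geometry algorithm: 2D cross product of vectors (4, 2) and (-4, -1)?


u x v = u_x*v_y - u_y*v_x = 4*(-1) - 2*(-4)
= (-4) - (-8) = 4

4


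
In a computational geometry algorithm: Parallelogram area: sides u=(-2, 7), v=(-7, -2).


|u x v| = |(-2)*(-2) - 7*(-7)|
= |4 - (-49)| = 53

53


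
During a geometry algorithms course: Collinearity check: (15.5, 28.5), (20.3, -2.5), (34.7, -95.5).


Cross product: (20.3-15.5)*((-95.5)-28.5) - ((-2.5)-28.5)*(34.7-15.5)
= 0

Yes, collinear


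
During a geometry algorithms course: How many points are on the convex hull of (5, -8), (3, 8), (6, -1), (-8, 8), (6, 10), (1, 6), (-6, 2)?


Convex hull vertices (CCW): (-8, 8), (-6, 2), (5, -8), (6, -1), (6, 10)
Count = 5

5


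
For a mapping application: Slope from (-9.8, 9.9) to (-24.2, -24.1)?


slope = (y2-y1)/(x2-x1) = ((-24.1)-9.9)/((-24.2)-(-9.8)) = (-34)/(-14.4) = 2.3611

2.3611


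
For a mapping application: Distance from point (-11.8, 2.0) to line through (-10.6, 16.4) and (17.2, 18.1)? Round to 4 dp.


|cross product| = 398.28
|line direction| = sqrt(775.73) = 27.8519
Distance = 398.28/sqrt(775.73) = 14.2999

14.2999


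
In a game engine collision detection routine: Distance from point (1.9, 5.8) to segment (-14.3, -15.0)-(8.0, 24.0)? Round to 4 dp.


Project P onto AB: t = 0.5809 (clamped to [0,1])
Closest point on segment: (-1.3455, 7.6558)
Distance: 3.7386

3.7386


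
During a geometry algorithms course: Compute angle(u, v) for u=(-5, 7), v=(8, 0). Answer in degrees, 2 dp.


u.v = -40, |u| = sqrt(74) = 8.6023, |v| = sqrt(64) = 8
cos(theta) = u.v/(|u||v|) = -40/sqrt(4736) = -0.581238
theta = acos(-0.581238) = 125.54 degrees

125.54 degrees


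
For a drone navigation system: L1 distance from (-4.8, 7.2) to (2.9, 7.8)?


|(-4.8)-2.9| + |7.2-7.8| = 7.7 + 0.6 = 8.3

8.3


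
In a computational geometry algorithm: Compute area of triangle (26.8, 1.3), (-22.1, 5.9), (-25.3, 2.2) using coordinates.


Area = |x_A(y_B-y_C) + x_B(y_C-y_A) + x_C(y_A-y_B)|/2
= |99.16 + (-19.89) + 116.38|/2
= 195.65/2 = 97.825

97.825


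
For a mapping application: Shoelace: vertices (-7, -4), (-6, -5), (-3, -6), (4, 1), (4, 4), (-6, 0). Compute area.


Shoelace sum: ((-7)*(-5) - (-6)*(-4)) + ((-6)*(-6) - (-3)*(-5)) + ((-3)*1 - 4*(-6)) + (4*4 - 4*1) + (4*0 - (-6)*4) + ((-6)*(-4) - (-7)*0)
= 113
Area = |113|/2 = 56.5

56.5


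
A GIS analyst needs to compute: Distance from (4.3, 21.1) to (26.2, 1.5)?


dx=21.9, dy=-19.6
d^2 = 21.9^2 + (-19.6)^2 = 863.77
d = sqrt(863.77) = 29.39

29.39


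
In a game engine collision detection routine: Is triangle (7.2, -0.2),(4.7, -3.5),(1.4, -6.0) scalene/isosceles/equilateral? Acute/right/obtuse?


Side lengths squared: AB^2=17.14, BC^2=17.14, CA^2=67.28
Sorted: [17.14, 17.14, 67.28]
By sides: Isosceles, By angles: Obtuse

Isosceles, Obtuse


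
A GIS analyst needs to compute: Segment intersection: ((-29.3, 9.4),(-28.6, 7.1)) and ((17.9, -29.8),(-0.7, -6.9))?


Cross products: d1=351.76, d2=378.51, d3=81.12, d4=54.37
d1*d2 < 0 and d3*d4 < 0? no

No, they don't intersect


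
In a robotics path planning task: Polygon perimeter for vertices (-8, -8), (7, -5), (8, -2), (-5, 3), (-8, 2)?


Sides: (-8, -8)->(7, -5): sqrt(234) = 15.297059, (7, -5)->(8, -2): sqrt(10) = 3.162278, (8, -2)->(-5, 3): sqrt(194) = 13.928388, (-5, 3)->(-8, 2): sqrt(10) = 3.162278, (-8, 2)->(-8, -8): sqrt(100) = 10
Sum = 45.550003
Perimeter = 45.55

45.55


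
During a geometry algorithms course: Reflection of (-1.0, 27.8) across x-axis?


Reflection over x-axis: (x,y) -> (x,-y)
(-1, 27.8) -> (-1, -27.8)

(-1, -27.8)


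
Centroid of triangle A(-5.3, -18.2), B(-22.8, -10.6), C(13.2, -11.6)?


Centroid = ((x_A+x_B+x_C)/3, (y_A+y_B+y_C)/3)
= (((-5.3)+(-22.8)+13.2)/3, ((-18.2)+(-10.6)+(-11.6))/3)
= (-4.9667, -13.4667)

(-4.9667, -13.4667)


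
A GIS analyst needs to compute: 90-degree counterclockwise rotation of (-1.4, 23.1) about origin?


90° CCW: (x,y) -> (-y, x)
(-1.4,23.1) -> (-23.1, -1.4)

(-23.1, -1.4)


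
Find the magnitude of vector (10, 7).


|u| = sqrt(10^2 + 7^2) = sqrt(149) = 12.2066

12.2066


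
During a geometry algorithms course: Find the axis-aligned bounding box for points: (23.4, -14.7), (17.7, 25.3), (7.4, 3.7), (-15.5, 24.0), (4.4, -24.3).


x range: [-15.5, 23.4]
y range: [-24.3, 25.3]
Bounding box: (-15.5,-24.3) to (23.4,25.3)

(-15.5,-24.3) to (23.4,25.3)


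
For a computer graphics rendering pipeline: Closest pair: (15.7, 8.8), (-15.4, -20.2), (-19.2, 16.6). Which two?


d(P0,P1) = 42.5231, d(P0,P2) = 35.761, d(P1,P2) = 36.9957
Closest: P0 and P2

Closest pair: (15.7, 8.8) and (-19.2, 16.6), distance = 35.761


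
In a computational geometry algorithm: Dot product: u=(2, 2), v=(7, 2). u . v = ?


u . v = u_x*v_x + u_y*v_y = 2*7 + 2*2
= 14 + 4 = 18

18


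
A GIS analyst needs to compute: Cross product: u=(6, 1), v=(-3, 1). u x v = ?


u x v = u_x*v_y - u_y*v_x = 6*1 - 1*(-3)
= 6 - (-3) = 9

9


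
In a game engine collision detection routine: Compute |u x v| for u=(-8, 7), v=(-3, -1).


|u x v| = |(-8)*(-1) - 7*(-3)|
= |8 - (-21)| = 29

29


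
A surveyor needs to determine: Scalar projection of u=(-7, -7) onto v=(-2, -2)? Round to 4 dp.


u.v = 28, |v| = sqrt(8) = 2.8284
Scalar projection = u.v / |v| = 28 / sqrt(8) = 9.8995

9.8995


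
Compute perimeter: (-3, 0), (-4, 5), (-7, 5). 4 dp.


Sides: (-3, 0)->(-4, 5): sqrt(26) = 5.09902, (-4, 5)->(-7, 5): sqrt(9) = 3, (-7, 5)->(-3, 0): sqrt(41) = 6.403124
Sum = 14.502144
Perimeter = 14.5021

14.5021


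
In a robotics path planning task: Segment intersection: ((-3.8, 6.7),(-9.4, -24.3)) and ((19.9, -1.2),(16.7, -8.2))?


Cross products: d1=-191.18, d2=-131.18, d3=778.94, d4=718.94
d1*d2 < 0 and d3*d4 < 0? no

No, they don't intersect


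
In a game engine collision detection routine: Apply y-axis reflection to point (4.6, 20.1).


Reflection over y-axis: (x,y) -> (-x,y)
(4.6, 20.1) -> (-4.6, 20.1)

(-4.6, 20.1)


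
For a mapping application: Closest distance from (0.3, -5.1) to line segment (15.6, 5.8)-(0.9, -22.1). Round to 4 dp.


Project P onto AB: t = 0.5319 (clamped to [0,1])
Closest point on segment: (7.7804, -9.0413)
Distance: 8.4552

8.4552


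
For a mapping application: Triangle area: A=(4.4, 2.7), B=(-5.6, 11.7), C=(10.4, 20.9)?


Area = |x_A(y_B-y_C) + x_B(y_C-y_A) + x_C(y_A-y_B)|/2
= |(-40.48) + (-101.92) + (-93.6)|/2
= 236/2 = 118

118


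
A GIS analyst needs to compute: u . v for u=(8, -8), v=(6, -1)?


u . v = u_x*v_x + u_y*v_y = 8*6 + (-8)*(-1)
= 48 + 8 = 56

56


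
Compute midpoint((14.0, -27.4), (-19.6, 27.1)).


M = ((14+(-19.6))/2, ((-27.4)+27.1)/2)
= (-2.8, -0.15)

(-2.8, -0.15)


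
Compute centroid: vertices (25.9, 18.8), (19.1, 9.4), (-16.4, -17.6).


Centroid = ((x_A+x_B+x_C)/3, (y_A+y_B+y_C)/3)
= ((25.9+19.1+(-16.4))/3, (18.8+9.4+(-17.6))/3)
= (9.5333, 3.5333)

(9.5333, 3.5333)


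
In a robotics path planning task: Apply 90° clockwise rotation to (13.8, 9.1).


90° CW: (x,y) -> (y, -x)
(13.8,9.1) -> (9.1, -13.8)

(9.1, -13.8)


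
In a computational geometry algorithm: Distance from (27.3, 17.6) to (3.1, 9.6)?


dx=-24.2, dy=-8
d^2 = (-24.2)^2 + (-8)^2 = 649.64
d = sqrt(649.64) = 25.488

25.488


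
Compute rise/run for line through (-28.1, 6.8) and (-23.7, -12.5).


slope = (y2-y1)/(x2-x1) = ((-12.5)-6.8)/((-23.7)-(-28.1)) = (-19.3)/4.4 = -4.3864

-4.3864


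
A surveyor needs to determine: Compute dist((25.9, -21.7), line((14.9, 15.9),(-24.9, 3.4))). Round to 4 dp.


|cross product| = 1633.98
|line direction| = sqrt(1740.29) = 41.7168
Distance = 1633.98/sqrt(1740.29) = 39.1684

39.1684


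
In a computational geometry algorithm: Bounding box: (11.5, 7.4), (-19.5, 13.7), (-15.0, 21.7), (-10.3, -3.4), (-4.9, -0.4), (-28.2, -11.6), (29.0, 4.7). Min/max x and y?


x range: [-28.2, 29]
y range: [-11.6, 21.7]
Bounding box: (-28.2,-11.6) to (29,21.7)

(-28.2,-11.6) to (29,21.7)


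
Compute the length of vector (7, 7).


|u| = sqrt(7^2 + 7^2) = sqrt(98) = 9.8995

9.8995


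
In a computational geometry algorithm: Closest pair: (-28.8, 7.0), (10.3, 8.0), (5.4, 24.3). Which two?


d(P0,P1) = 39.1128, d(P0,P2) = 38.3266, d(P1,P2) = 17.0206
Closest: P1 and P2

Closest pair: (10.3, 8.0) and (5.4, 24.3), distance = 17.0206


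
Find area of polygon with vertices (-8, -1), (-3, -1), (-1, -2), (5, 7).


Shoelace sum: ((-8)*(-1) - (-3)*(-1)) + ((-3)*(-2) - (-1)*(-1)) + ((-1)*7 - 5*(-2)) + (5*(-1) - (-8)*7)
= 64
Area = |64|/2 = 32

32


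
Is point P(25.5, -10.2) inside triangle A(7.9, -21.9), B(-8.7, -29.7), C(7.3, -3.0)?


Cross products: AB x AP = -56.94, BC x BP = -601.14, CA x CP = 339.66
All same sign? no

No, outside


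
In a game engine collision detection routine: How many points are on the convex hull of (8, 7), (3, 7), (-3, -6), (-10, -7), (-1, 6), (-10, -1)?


Convex hull vertices (CCW): (-10, -7), (-3, -6), (8, 7), (3, 7), (-1, 6), (-10, -1)
Count = 6

6


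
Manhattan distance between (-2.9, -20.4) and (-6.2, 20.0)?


|(-2.9)-(-6.2)| + |(-20.4)-20| = 3.3 + 40.4 = 43.7

43.7


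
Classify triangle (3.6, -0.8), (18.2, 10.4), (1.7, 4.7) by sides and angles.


Side lengths squared: AB^2=338.6, BC^2=304.74, CA^2=33.86
Sorted: [33.86, 304.74, 338.6]
By sides: Scalene, By angles: Right

Scalene, Right


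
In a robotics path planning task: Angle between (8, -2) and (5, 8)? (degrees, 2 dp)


u.v = 24, |u| = sqrt(68) = 8.2462, |v| = sqrt(89) = 9.434
cos(theta) = u.v/(|u||v|) = 24/sqrt(6052) = 0.308505
theta = acos(0.308505) = 72.03 degrees

72.03 degrees


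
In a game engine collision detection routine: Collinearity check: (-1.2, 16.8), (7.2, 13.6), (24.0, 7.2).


Cross product: (7.2-(-1.2))*(7.2-16.8) - (13.6-16.8)*(24-(-1.2))
= 0

Yes, collinear


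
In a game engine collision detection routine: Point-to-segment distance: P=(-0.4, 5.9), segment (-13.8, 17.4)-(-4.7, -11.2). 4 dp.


Project P onto AB: t = 0.5005 (clamped to [0,1])
Closest point on segment: (-9.2454, 3.0856)
Distance: 9.2824

9.2824


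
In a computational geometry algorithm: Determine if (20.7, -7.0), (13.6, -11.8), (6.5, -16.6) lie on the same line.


Cross product: (13.6-20.7)*((-16.6)-(-7)) - ((-11.8)-(-7))*(6.5-20.7)
= 0

Yes, collinear


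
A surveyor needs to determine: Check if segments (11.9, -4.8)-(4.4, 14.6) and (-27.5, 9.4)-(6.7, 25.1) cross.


Cross products: d1=-1104.22, d2=-322.99, d3=657.86, d4=-123.37
d1*d2 < 0 and d3*d4 < 0? no

No, they don't intersect


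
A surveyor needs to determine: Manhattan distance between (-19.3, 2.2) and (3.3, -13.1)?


|(-19.3)-3.3| + |2.2-(-13.1)| = 22.6 + 15.3 = 37.9

37.9


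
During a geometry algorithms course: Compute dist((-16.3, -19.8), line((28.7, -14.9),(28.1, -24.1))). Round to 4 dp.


|cross product| = 411.06
|line direction| = sqrt(85) = 9.2195
Distance = 411.06/sqrt(85) = 44.5857

44.5857


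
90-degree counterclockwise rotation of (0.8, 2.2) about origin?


90° CCW: (x,y) -> (-y, x)
(0.8,2.2) -> (-2.2, 0.8)

(-2.2, 0.8)


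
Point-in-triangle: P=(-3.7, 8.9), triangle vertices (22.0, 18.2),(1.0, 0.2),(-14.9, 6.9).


Cross products: AB x AP = -267.3, BC x BP = -106.84, CA x CP = -52.76
All same sign? yes

Yes, inside


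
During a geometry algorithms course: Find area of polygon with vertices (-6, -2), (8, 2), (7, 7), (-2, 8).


Shoelace sum: ((-6)*2 - 8*(-2)) + (8*7 - 7*2) + (7*8 - (-2)*7) + ((-2)*(-2) - (-6)*8)
= 168
Area = |168|/2 = 84

84


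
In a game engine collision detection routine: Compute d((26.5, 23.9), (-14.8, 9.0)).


dx=-41.3, dy=-14.9
d^2 = (-41.3)^2 + (-14.9)^2 = 1927.7
d = sqrt(1927.7) = 43.9056

43.9056


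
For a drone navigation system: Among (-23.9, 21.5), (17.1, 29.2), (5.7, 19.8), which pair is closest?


d(P0,P1) = 41.7168, d(P0,P2) = 29.6488, d(P1,P2) = 14.7757
Closest: P1 and P2

Closest pair: (17.1, 29.2) and (5.7, 19.8), distance = 14.7757


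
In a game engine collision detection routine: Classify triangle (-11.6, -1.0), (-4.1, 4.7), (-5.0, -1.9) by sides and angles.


Side lengths squared: AB^2=88.74, BC^2=44.37, CA^2=44.37
Sorted: [44.37, 44.37, 88.74]
By sides: Isosceles, By angles: Right

Isosceles, Right


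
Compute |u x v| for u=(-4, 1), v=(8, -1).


|u x v| = |(-4)*(-1) - 1*8|
= |4 - 8| = 4

4


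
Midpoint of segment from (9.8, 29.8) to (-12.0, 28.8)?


M = ((9.8+(-12))/2, (29.8+28.8)/2)
= (-1.1, 29.3)

(-1.1, 29.3)


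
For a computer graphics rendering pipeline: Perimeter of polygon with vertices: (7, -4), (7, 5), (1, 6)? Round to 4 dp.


Sides: (7, -4)->(7, 5): sqrt(81) = 9, (7, 5)->(1, 6): sqrt(37) = 6.082763, (1, 6)->(7, -4): sqrt(136) = 11.661904
Sum = 26.744667
Perimeter = 26.7447

26.7447


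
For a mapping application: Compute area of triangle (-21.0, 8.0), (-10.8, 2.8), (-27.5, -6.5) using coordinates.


Area = |x_A(y_B-y_C) + x_B(y_C-y_A) + x_C(y_A-y_B)|/2
= |(-195.3) + 156.6 + (-143)|/2
= 181.7/2 = 90.85

90.85


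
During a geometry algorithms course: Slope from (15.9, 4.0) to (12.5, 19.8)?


slope = (y2-y1)/(x2-x1) = (19.8-4)/(12.5-15.9) = 15.8/(-3.4) = -4.6471

-4.6471


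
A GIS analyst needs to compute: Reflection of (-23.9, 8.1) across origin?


Reflection over origin: (x,y) -> (-x,-y)
(-23.9, 8.1) -> (23.9, -8.1)

(23.9, -8.1)


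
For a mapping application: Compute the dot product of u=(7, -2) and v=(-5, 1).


u . v = u_x*v_x + u_y*v_y = 7*(-5) + (-2)*1
= (-35) + (-2) = -37

-37


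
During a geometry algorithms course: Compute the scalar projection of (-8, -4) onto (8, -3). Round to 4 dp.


u.v = -52, |v| = sqrt(73) = 8.544
Scalar projection = u.v / |v| = -52 / sqrt(73) = -6.0861

-6.0861


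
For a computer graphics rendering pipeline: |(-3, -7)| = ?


|u| = sqrt((-3)^2 + (-7)^2) = sqrt(58) = 7.6158

7.6158


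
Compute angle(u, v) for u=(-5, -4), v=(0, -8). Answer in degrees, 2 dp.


u.v = 32, |u| = sqrt(41) = 6.4031, |v| = sqrt(64) = 8
cos(theta) = u.v/(|u||v|) = 32/sqrt(2624) = 0.624695
theta = acos(0.624695) = 51.34 degrees

51.34 degrees


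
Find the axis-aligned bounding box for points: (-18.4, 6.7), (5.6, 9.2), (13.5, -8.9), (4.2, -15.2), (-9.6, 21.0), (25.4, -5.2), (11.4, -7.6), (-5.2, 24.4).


x range: [-18.4, 25.4]
y range: [-15.2, 24.4]
Bounding box: (-18.4,-15.2) to (25.4,24.4)

(-18.4,-15.2) to (25.4,24.4)


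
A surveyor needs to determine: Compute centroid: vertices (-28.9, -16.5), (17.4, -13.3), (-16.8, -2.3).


Centroid = ((x_A+x_B+x_C)/3, (y_A+y_B+y_C)/3)
= (((-28.9)+17.4+(-16.8))/3, ((-16.5)+(-13.3)+(-2.3))/3)
= (-9.4333, -10.7)

(-9.4333, -10.7)


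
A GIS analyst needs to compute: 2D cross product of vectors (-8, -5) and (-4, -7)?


u x v = u_x*v_y - u_y*v_x = (-8)*(-7) - (-5)*(-4)
= 56 - 20 = 36

36


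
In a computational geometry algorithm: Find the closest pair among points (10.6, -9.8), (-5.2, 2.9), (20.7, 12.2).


d(P0,P1) = 20.2714, d(P0,P2) = 24.2076, d(P1,P2) = 27.5191
Closest: P0 and P1

Closest pair: (10.6, -9.8) and (-5.2, 2.9), distance = 20.2714


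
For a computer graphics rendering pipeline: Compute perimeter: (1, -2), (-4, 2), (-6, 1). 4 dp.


Sides: (1, -2)->(-4, 2): sqrt(41) = 6.403124, (-4, 2)->(-6, 1): sqrt(5) = 2.236068, (-6, 1)->(1, -2): sqrt(58) = 7.615773
Sum = 16.254965
Perimeter = 16.255

16.255


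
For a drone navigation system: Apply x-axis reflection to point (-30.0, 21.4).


Reflection over x-axis: (x,y) -> (x,-y)
(-30, 21.4) -> (-30, -21.4)

(-30, -21.4)


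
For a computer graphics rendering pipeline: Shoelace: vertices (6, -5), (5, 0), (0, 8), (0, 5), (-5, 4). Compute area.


Shoelace sum: (6*0 - 5*(-5)) + (5*8 - 0*0) + (0*5 - 0*8) + (0*4 - (-5)*5) + ((-5)*(-5) - 6*4)
= 91
Area = |91|/2 = 45.5

45.5


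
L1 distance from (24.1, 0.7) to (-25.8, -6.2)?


|24.1-(-25.8)| + |0.7-(-6.2)| = 49.9 + 6.9 = 56.8

56.8


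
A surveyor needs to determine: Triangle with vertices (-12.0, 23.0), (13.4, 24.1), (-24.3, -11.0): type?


Side lengths squared: AB^2=646.37, BC^2=2653.3, CA^2=1307.29
Sorted: [646.37, 1307.29, 2653.3]
By sides: Scalene, By angles: Obtuse

Scalene, Obtuse


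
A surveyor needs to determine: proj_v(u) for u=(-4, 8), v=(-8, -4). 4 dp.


u.v = 0, |v| = sqrt(80) = 8.9443
Scalar projection = u.v / |v| = 0 / sqrt(80) = 0

0


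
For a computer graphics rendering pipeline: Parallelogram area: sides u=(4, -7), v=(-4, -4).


|u x v| = |4*(-4) - (-7)*(-4)|
= |(-16) - 28| = 44

44


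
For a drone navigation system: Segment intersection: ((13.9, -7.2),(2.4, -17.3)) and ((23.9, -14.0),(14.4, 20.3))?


Cross products: d1=278.4, d2=768.8, d3=179.2, d4=-311.2
d1*d2 < 0 and d3*d4 < 0? no

No, they don't intersect


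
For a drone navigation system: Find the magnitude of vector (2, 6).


|u| = sqrt(2^2 + 6^2) = sqrt(40) = 6.3246

6.3246


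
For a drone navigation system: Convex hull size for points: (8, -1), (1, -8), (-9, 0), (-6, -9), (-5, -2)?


Convex hull vertices (CCW): (-9, 0), (-6, -9), (1, -8), (8, -1)
Count = 4

4


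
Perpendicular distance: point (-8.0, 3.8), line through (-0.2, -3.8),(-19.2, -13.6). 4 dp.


|cross product| = 220.84
|line direction| = sqrt(457.04) = 21.3785
Distance = 220.84/sqrt(457.04) = 10.33

10.33


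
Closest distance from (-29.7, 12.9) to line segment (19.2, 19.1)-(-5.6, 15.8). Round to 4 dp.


Project P onto AB: t = 1 (clamped to [0,1])
Closest point on segment: (-5.6, 15.8)
Distance: 24.2739

24.2739


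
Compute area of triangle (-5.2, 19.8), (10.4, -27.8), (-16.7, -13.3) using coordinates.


Area = |x_A(y_B-y_C) + x_B(y_C-y_A) + x_C(y_A-y_B)|/2
= |75.4 + (-344.24) + (-794.92)|/2
= 1063.76/2 = 531.88

531.88


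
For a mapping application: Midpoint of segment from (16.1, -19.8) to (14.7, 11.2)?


M = ((16.1+14.7)/2, ((-19.8)+11.2)/2)
= (15.4, -4.3)

(15.4, -4.3)


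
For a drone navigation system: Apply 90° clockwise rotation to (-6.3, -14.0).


90° CW: (x,y) -> (y, -x)
(-6.3,-14) -> (-14, 6.3)

(-14, 6.3)


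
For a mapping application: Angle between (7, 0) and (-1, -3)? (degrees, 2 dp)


u.v = -7, |u| = sqrt(49) = 7, |v| = sqrt(10) = 3.1623
cos(theta) = u.v/(|u||v|) = -7/sqrt(490) = -0.316228
theta = acos(-0.316228) = 108.43 degrees

108.43 degrees


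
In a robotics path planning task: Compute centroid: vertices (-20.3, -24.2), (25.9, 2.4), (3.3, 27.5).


Centroid = ((x_A+x_B+x_C)/3, (y_A+y_B+y_C)/3)
= (((-20.3)+25.9+3.3)/3, ((-24.2)+2.4+27.5)/3)
= (2.9667, 1.9)

(2.9667, 1.9)


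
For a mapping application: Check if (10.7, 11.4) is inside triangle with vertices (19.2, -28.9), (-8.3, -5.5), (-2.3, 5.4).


Cross products: AB x AP = -909.35, BC x BP = -105.7, CA x CP = 574.9
All same sign? no

No, outside


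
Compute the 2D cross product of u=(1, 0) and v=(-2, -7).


u x v = u_x*v_y - u_y*v_x = 1*(-7) - 0*(-2)
= (-7) - 0 = -7

-7


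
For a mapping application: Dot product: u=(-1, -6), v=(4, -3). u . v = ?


u . v = u_x*v_x + u_y*v_y = (-1)*4 + (-6)*(-3)
= (-4) + 18 = 14

14


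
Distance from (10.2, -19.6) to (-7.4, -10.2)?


dx=-17.6, dy=9.4
d^2 = (-17.6)^2 + 9.4^2 = 398.12
d = sqrt(398.12) = 19.9529

19.9529


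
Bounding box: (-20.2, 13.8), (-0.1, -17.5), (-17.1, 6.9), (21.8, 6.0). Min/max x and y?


x range: [-20.2, 21.8]
y range: [-17.5, 13.8]
Bounding box: (-20.2,-17.5) to (21.8,13.8)

(-20.2,-17.5) to (21.8,13.8)


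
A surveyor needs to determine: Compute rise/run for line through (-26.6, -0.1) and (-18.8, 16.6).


slope = (y2-y1)/(x2-x1) = (16.6-(-0.1))/((-18.8)-(-26.6)) = 16.7/7.8 = 2.141

2.141


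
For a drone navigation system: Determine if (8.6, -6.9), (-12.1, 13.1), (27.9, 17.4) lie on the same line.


Cross product: ((-12.1)-8.6)*(17.4-(-6.9)) - (13.1-(-6.9))*(27.9-8.6)
= -889.01

No, not collinear


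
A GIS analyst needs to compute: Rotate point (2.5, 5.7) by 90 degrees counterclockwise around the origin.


90° CCW: (x,y) -> (-y, x)
(2.5,5.7) -> (-5.7, 2.5)

(-5.7, 2.5)


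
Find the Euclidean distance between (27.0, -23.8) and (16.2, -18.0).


dx=-10.8, dy=5.8
d^2 = (-10.8)^2 + 5.8^2 = 150.28
d = sqrt(150.28) = 12.2589

12.2589


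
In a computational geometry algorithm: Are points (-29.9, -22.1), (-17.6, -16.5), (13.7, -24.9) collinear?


Cross product: ((-17.6)-(-29.9))*((-24.9)-(-22.1)) - ((-16.5)-(-22.1))*(13.7-(-29.9))
= -278.6

No, not collinear


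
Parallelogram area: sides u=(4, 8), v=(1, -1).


|u x v| = |4*(-1) - 8*1|
= |(-4) - 8| = 12

12


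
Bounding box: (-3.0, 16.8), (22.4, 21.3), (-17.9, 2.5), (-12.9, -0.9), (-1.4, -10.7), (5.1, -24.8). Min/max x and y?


x range: [-17.9, 22.4]
y range: [-24.8, 21.3]
Bounding box: (-17.9,-24.8) to (22.4,21.3)

(-17.9,-24.8) to (22.4,21.3)


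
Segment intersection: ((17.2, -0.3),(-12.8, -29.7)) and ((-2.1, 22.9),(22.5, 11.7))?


Cross products: d1=-354.56, d2=-1413.8, d3=-1263.42, d4=-204.18
d1*d2 < 0 and d3*d4 < 0? no

No, they don't intersect


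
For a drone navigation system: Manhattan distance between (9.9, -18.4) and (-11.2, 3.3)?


|9.9-(-11.2)| + |(-18.4)-3.3| = 21.1 + 21.7 = 42.8

42.8


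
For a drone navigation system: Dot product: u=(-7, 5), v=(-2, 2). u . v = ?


u . v = u_x*v_x + u_y*v_y = (-7)*(-2) + 5*2
= 14 + 10 = 24

24


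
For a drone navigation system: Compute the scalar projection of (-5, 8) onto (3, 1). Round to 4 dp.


u.v = -7, |v| = sqrt(10) = 3.1623
Scalar projection = u.v / |v| = -7 / sqrt(10) = -2.2136

-2.2136


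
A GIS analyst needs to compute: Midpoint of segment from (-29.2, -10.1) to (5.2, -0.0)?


M = (((-29.2)+5.2)/2, ((-10.1)+0)/2)
= (-12, -5.05)

(-12, -5.05)


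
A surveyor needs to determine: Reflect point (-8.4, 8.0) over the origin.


Reflection over origin: (x,y) -> (-x,-y)
(-8.4, 8) -> (8.4, -8)

(8.4, -8)
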